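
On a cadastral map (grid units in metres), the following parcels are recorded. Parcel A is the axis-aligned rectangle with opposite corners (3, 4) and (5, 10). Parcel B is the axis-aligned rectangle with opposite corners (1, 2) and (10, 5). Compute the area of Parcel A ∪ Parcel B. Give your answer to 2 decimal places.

By inclusion–exclusion:
Individual areas: |Parcel A| = 12, |Parcel B| = 27.
|Parcel A∩Parcel B|: x∈[3,5], y∈[4,5] → 2·1 = 2.
|Parcel A ∪ Parcel B| = 39 − 2 = 37.00.

37.00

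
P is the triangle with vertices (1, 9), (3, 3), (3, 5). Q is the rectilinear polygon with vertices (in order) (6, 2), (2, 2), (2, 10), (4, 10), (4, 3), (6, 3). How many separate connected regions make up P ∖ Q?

1

P ∖ Q is a single connected region.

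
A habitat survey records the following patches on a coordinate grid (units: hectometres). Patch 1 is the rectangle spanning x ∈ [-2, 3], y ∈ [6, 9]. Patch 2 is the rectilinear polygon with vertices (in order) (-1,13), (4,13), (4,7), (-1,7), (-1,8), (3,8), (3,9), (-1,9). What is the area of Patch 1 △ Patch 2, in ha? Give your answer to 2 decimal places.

33.00

|Patch 1| = 15, |Patch 2| = 26, |Patch 1∩Patch 2| = 4.
|Patch 1 △ Patch 2| = |Patch 1| + |Patch 2| − 2·|Patch 1∩Patch 2| = 15 + 26 − 8 = 33.00.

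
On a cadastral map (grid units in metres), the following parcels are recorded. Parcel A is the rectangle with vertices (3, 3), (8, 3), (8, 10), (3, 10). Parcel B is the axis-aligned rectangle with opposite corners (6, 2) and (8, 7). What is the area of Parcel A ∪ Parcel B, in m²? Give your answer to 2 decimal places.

37.00

By inclusion–exclusion:
Individual areas: |Parcel A| = 35, |Parcel B| = 10.
|Parcel A∩Parcel B|: x∈[6,8], y∈[3,7] → 2·4 = 8.
|Parcel A ∪ Parcel B| = 45 − 8 = 37.00.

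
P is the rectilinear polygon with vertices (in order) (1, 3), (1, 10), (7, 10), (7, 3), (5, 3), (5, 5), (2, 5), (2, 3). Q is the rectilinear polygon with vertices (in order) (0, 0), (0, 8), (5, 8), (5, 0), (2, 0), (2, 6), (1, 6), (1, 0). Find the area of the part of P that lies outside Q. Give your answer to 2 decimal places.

25.00

|P| = 36, |P∩Q| = 11.
|P ∖ Q| = |P| − |P∩Q| = 36 − 11 = 25.00.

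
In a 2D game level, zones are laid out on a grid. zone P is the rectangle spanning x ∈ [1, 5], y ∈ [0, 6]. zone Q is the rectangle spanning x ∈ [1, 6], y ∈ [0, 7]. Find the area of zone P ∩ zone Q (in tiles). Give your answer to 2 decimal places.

|zone P∩zone Q|: x∈[1,5], y∈[0,6] → 4·6 = 24.

24.00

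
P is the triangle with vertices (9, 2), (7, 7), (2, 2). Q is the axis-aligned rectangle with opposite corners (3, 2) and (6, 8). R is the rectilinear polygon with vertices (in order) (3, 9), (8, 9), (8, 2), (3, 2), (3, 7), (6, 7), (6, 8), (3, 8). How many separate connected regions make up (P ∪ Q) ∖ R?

3

(P ∪ Q) ∖ R splits into 3 disjoint pieces (area 1.25, area 0.5, area 3).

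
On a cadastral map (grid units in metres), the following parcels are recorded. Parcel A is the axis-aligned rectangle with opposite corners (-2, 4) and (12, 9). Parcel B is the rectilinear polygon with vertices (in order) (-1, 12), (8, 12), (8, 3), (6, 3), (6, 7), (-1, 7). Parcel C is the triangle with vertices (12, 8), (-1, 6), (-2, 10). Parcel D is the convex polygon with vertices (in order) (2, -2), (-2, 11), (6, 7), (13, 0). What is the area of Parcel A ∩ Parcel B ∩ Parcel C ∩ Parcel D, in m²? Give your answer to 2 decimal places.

9.90

The intersection is the polygon with vertices (5.5,7), (-0.769,7), (-1,7.75), (-1,9), (2,9), (5.882,7.059).
By the shoelace formula its area is 9.90.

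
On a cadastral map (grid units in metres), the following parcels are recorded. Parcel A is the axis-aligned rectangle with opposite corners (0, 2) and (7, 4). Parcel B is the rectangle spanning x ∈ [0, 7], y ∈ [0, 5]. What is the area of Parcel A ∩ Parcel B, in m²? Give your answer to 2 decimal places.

|Parcel A∩Parcel B|: x∈[0,7], y∈[2,4] → 7·2 = 14.

14.00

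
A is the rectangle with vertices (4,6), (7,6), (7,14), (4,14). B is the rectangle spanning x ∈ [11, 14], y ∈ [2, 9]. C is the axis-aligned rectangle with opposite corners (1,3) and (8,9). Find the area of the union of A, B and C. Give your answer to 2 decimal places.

By inclusion–exclusion:
Individual areas: |A| = 24, |B| = 21, |C| = 42.
|A∩B| = 0 (no overlap).
|A∩C|: x∈[4,7], y∈[6,9] → 3·3 = 9.
|B∩C| = 0 (no overlap).
|A∩B∩C| = 0.
|A ∪ B ∪ C| = 87 − 9 + 0 = 78.00.

78.00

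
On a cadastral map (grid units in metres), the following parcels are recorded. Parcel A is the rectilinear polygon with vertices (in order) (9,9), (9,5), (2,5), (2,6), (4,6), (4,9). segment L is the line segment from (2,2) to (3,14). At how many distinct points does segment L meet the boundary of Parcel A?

The segment meets the boundary at (2.333,6), (2.25,5).

2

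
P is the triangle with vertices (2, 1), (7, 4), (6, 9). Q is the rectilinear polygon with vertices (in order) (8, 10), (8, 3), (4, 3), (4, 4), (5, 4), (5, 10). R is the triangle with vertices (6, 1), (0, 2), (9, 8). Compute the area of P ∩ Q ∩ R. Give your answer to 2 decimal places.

5.54

The intersection is the polygon with vertices (7,4), (5.333,3), (4,3), (4,4), (5,4), (5,5.333), (6.529,6.353).
By the shoelace formula its area is 5.54.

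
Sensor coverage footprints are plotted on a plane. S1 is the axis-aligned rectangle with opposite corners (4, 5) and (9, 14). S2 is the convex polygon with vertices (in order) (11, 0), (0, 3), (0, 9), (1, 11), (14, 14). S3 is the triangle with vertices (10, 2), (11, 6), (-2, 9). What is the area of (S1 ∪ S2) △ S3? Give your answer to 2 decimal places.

|S1 ∪ S2| = 143.6538.
|(S1 ∪ S2) ∩ S3| = 26.7949.
|(S1 ∪ S2) △ S3| = 143.6538 + 27.5 − 53.5897 = 117.56.

117.56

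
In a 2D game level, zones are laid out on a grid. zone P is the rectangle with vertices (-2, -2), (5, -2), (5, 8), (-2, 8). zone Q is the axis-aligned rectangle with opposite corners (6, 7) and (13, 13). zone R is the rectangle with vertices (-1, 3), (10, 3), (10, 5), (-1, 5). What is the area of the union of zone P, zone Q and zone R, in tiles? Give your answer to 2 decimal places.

122.00

By inclusion–exclusion:
Individual areas: |zone P| = 70, |zone Q| = 42, |zone R| = 22.
|zone P∩zone Q| = 0 (no overlap).
|zone P∩zone R|: x∈[-1,5], y∈[3,5] → 6·2 = 12.
|zone Q∩zone R| = 0 (no overlap).
|zone P∩zone Q∩zone R| = 0.
|zone P ∪ zone Q ∪ zone R| = 134 − 12 + 0 = 122.00.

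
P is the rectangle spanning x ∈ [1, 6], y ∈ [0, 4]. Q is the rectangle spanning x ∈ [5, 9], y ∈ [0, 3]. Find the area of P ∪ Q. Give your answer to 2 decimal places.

29.00

By inclusion–exclusion:
Individual areas: |P| = 20, |Q| = 12.
|P∩Q|: x∈[5,6], y∈[0,3] → 1·3 = 3.
|P ∪ Q| = 32 − 3 = 29.00.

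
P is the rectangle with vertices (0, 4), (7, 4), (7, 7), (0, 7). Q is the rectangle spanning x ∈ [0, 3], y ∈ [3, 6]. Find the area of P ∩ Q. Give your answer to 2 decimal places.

|P∩Q|: x∈[0,3], y∈[4,6] → 3·2 = 6.

6.00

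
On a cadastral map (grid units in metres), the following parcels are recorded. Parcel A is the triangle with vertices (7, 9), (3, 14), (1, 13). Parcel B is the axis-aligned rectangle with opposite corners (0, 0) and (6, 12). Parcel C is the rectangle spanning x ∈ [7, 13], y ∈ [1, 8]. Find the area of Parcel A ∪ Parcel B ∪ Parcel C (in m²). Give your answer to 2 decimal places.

By inclusion–exclusion:
Individual areas: |Parcel A| = 7, |Parcel B| = 72, |Parcel C| = 42.
|Parcel A∩Parcel B| = 2.8583.
|Parcel A∩Parcel C| = 0.
|Parcel B∩Parcel C| = 0 (no overlap).
|Parcel A∩Parcel B∩Parcel C| = 0.
|Parcel A ∪ Parcel B ∪ Parcel C| = 121 − 2.8583 + 0 = 118.14.

118.14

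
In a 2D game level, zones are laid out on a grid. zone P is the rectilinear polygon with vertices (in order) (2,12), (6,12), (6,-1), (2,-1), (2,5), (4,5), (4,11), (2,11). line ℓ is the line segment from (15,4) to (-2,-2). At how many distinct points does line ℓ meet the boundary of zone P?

2

The segment meets the boundary at (2,-0.588), (6,0.824).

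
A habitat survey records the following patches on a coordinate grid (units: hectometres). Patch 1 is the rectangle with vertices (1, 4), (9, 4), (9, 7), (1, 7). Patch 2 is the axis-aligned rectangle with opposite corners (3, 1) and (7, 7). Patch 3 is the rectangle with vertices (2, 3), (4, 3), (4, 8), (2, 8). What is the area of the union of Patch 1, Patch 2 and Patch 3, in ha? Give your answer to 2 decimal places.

By inclusion–exclusion:
Individual areas: |Patch 1| = 24, |Patch 2| = 24, |Patch 3| = 10.
|Patch 1∩Patch 2|: x∈[3,7], y∈[4,7] → 4·3 = 12.
|Patch 1∩Patch 3|: x∈[2,4], y∈[4,7] → 2·3 = 6.
|Patch 2∩Patch 3|: x∈[3,4], y∈[3,7] → 1·4 = 4.
|Patch 1∩Patch 2∩Patch 3| = 3.
|Patch 1 ∪ Patch 2 ∪ Patch 3| = 58 − 22 + 3 = 39.00.

39.00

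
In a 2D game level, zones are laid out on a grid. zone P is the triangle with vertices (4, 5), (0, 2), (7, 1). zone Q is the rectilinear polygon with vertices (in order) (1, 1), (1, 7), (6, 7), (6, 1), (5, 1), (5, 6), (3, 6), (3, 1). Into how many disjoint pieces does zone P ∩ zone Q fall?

2

zone P ∩ zone Q splits into 2 disjoint pieces (area 3.5714, area 1.7857).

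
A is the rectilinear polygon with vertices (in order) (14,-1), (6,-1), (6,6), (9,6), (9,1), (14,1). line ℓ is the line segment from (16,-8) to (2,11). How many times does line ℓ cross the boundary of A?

The segment meets the boundary at (6,5.571), (9,1.5), (9.368,1), (10.842,-1).

4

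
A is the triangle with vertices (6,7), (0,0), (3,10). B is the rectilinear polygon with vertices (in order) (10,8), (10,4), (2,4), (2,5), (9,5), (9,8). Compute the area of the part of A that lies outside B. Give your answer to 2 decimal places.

|A| = 19.5, |A∩B| = 1.8571.
|A ∖ B| = |A| − |A∩B| = 19.5 − 1.8571 = 17.64.

17.64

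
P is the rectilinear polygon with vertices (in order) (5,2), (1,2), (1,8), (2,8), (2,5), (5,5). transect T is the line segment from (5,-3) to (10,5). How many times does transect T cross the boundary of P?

The segment lies entirely outside P and never meets its boundary.

0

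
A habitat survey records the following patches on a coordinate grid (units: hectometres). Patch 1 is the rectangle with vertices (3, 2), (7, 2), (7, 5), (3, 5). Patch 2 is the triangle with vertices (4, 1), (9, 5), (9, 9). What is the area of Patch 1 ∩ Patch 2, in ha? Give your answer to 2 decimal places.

3.09

The intersection is the polygon with vertices (7,5), (7,3.4), (5.25,2), (4.625,2), (6.5,5).
By the shoelace formula its area is 3.09.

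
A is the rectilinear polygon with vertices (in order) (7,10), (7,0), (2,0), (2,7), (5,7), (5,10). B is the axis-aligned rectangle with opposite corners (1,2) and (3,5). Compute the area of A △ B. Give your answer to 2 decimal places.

|A| = 41, |B| = 6, |A∩B| = 3.
|A △ B| = |A| + |B| − 2·|A∩B| = 41 + 6 − 6 = 41.00.

41.00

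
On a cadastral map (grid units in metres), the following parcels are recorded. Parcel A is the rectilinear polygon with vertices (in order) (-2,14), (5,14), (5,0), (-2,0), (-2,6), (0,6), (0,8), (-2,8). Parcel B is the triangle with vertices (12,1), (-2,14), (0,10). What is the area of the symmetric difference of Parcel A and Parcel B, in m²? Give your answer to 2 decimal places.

|Parcel A| = 94, |Parcel B| = 15, |Parcel A∩Parcel B| = 10.625.
|Parcel A △ Parcel B| = |Parcel A| + |Parcel B| − 2·|Parcel A∩Parcel B| = 94 + 15 − 21.25 = 87.75.

87.75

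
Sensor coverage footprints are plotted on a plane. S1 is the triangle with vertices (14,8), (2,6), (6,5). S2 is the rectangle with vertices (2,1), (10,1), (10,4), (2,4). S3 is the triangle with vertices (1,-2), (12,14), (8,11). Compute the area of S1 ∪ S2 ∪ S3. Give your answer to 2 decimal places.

By inclusion–exclusion:
Individual areas: |S1| = 10, |S2| = 24, |S3| = 15.5.
|S1∩S2| = 0.
|S1∩S3| = 1.8589.
|S2∩S3| = 2.012.
|S1∩S2∩S3| = 0.
|S1 ∪ S2 ∪ S3| = 49.5 − 3.8709 + 0 = 45.63.

45.63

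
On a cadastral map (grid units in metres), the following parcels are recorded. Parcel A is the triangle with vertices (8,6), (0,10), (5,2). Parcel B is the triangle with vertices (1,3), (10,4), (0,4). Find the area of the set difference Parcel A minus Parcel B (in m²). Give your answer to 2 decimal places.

|Parcel A| = 22, |Parcel A∩Parcel B| = 1.2868.
|Parcel A ∖ Parcel B| = |Parcel A| − |Parcel A∩Parcel B| = 22 − 1.2868 = 20.71.

20.71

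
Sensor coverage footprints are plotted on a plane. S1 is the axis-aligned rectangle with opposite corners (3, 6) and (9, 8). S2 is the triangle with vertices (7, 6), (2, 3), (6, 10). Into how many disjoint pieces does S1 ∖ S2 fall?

S1 ∖ S2 splits into 2 disjoint pieces (area 4.5, area 2.5714).

2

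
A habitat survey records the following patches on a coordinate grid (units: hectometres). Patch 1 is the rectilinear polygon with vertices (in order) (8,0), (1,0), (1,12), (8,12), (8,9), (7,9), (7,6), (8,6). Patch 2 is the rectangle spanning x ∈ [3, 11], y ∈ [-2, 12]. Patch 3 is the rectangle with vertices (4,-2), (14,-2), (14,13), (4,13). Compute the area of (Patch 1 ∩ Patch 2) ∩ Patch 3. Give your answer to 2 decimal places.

The region (Patch 1 ∩ Patch 2) ∩ Patch 3 is the polygon with vertices (8,12), (8,9), (7,9), (7,6), (8,6), (8,0), (4,0), (4,12).
By the shoelace formula its area is 45.00.

45.00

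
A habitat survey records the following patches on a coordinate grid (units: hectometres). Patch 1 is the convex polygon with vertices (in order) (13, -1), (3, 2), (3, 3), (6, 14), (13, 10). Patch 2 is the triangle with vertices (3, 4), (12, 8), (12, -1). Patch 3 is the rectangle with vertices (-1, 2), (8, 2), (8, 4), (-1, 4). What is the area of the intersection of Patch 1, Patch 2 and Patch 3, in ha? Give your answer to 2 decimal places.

6.38

The intersection is the polygon with vertices (3.237,3.868), (3.273,4), (8,4), (8,2), (6.6,2).
By the shoelace formula its area is 6.38.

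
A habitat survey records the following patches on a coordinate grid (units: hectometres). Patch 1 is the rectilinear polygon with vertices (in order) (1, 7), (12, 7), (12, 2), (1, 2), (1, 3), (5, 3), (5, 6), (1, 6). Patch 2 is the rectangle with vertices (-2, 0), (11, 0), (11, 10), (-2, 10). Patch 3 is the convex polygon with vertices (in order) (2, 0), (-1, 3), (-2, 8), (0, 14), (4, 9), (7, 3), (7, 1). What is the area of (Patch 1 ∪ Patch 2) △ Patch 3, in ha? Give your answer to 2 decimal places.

|Patch 1 ∪ Patch 2| = 135.
|(Patch 1 ∪ Patch 2) ∩ Patch 3| = 64.4333.
|(Patch 1 ∪ Patch 2) △ Patch 3| = 135 + 73.5 − 128.8667 = 79.63.

79.63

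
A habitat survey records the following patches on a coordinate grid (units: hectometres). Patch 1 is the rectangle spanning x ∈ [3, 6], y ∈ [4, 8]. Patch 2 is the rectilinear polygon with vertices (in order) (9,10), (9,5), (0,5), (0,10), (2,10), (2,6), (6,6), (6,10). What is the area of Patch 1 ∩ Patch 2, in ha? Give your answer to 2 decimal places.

3.00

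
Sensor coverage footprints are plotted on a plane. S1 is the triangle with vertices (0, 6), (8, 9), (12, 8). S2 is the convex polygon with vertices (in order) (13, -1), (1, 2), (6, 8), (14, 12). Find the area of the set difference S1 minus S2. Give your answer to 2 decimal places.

|S1| = 10, |S1∩S2| = 6.4839.
|S1 ∖ S2| = |S1| − |S1∩S2| = 10 − 6.4839 = 3.52.

3.52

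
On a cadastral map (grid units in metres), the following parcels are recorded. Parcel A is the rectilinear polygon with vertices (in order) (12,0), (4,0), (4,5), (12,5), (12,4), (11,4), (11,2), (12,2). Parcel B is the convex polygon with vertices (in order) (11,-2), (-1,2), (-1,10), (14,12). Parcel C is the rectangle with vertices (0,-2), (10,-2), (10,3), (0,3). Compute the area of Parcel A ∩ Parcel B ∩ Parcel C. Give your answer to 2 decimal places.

17.83

The intersection is the polygon with vertices (4,0.333), (4,3), (10,3), (10,0), (5,0).
By the shoelace formula its area is 17.83.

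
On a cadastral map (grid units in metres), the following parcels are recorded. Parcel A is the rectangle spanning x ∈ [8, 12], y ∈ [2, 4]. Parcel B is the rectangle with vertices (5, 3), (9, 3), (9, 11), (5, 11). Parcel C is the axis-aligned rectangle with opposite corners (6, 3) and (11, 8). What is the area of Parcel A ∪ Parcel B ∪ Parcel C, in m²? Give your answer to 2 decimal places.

47.00

By inclusion–exclusion:
Individual areas: |Parcel A| = 8, |Parcel B| = 32, |Parcel C| = 25.
|Parcel A∩Parcel B|: x∈[8,9], y∈[3,4] → 1·1 = 1.
|Parcel A∩Parcel C|: x∈[8,11], y∈[3,4] → 3·1 = 3.
|Parcel B∩Parcel C|: x∈[6,9], y∈[3,8] → 3·5 = 15.
|Parcel A∩Parcel B∩Parcel C| = 1.
|Parcel A ∪ Parcel B ∪ Parcel C| = 65 − 19 + 1 = 47.00.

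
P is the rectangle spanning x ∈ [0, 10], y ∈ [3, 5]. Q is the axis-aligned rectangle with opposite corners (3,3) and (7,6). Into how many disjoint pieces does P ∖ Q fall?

2

P ∖ Q splits into 2 disjoint pieces (area 6, area 6).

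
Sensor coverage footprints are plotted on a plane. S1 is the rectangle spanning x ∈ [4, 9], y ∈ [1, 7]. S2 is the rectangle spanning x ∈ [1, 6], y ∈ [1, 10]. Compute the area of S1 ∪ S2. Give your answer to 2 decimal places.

By inclusion–exclusion:
Individual areas: |S1| = 30, |S2| = 45.
|S1∩S2|: x∈[4,6], y∈[1,7] → 2·6 = 12.
|S1 ∪ S2| = 75 − 12 = 63.00.

63.00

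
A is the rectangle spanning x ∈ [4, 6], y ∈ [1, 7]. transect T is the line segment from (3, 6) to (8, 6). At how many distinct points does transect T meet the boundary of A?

2

The segment meets the boundary at (6,6), (4,6).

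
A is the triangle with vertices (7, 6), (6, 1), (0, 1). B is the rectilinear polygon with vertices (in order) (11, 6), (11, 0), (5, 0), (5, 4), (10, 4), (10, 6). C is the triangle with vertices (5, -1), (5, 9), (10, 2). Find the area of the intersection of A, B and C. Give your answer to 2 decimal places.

3.90

The intersection is the polygon with vertices (5,1), (5,4), (6.6,4), (6,1).
By the shoelace formula its area is 3.90.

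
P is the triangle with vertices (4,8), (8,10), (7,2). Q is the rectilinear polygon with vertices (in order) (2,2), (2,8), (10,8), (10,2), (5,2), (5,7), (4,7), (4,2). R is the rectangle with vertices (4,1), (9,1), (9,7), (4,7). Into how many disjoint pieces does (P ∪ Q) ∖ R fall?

1

(P ∪ Q) ∖ R is a single connected region.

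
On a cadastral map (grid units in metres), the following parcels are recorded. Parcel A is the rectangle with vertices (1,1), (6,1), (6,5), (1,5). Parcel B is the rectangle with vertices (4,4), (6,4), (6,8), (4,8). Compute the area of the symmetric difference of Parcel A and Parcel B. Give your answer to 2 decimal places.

|Parcel A∩Parcel B|: x∈[4,6], y∈[4,5] → 2·1 = 2.
|Parcel A △ Parcel B| = |Parcel A| + |Parcel B| − 2·|Parcel A∩Parcel B| = 20 + 8 − 4 = 24.00.

24.00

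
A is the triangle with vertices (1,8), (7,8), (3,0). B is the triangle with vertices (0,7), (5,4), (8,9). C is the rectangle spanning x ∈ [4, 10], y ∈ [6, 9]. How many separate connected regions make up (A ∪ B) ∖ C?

(A ∪ B) ∖ C is a single connected region.

1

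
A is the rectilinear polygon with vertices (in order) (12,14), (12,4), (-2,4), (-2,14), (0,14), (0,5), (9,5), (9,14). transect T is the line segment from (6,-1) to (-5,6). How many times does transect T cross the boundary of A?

The segment meets the boundary at (-2,4.091), (-1.857,4).

2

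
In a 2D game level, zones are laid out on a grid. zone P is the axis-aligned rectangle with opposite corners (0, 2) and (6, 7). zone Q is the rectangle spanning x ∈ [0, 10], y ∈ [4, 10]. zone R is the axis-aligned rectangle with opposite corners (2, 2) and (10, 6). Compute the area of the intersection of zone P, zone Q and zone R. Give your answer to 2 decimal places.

8.00

The intersection is the polygon with vertices (6,4), (2,4), (2,6), (6,6).
By the shoelace formula its area is 8.00.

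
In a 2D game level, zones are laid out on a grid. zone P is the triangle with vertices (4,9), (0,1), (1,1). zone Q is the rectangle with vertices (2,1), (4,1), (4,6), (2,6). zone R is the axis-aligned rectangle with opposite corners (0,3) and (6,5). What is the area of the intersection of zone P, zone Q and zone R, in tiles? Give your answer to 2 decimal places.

The intersection is the polygon with vertices (2,3.667), (2,5), (2.5,5).
By the shoelace formula its area is 0.33.

0.33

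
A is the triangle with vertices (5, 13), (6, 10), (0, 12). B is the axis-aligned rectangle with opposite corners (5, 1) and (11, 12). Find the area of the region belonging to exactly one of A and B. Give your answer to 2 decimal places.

71.67

|A| = 8, |B| = 66, |A∩B| = 1.1667.
|A △ B| = |A| + |B| − 2·|A∩B| = 8 + 66 − 2.3333 = 71.67.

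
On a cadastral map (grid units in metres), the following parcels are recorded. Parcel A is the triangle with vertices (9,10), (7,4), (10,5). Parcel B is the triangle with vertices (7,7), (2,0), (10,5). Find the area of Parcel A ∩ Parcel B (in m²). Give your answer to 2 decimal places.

3.27

The intersection is the polygon with vertices (7,4), (7.818,6.455), (10,5).
By the shoelace formula its area is 3.27.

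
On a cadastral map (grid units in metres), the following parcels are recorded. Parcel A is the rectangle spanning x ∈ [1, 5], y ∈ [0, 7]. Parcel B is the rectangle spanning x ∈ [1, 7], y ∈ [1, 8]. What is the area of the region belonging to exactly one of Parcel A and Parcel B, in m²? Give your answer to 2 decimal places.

|Parcel A∩Parcel B|: x∈[1,5], y∈[1,7] → 4·6 = 24.
|Parcel A △ Parcel B| = |Parcel A| + |Parcel B| − 2·|Parcel A∩Parcel B| = 28 + 42 − 48 = 22.00.

22.00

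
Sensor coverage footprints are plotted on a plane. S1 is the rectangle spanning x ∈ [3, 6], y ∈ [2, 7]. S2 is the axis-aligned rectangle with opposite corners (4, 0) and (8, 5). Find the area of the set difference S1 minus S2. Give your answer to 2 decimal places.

|S1∩S2|: x∈[4,6], y∈[2,5] → 2·3 = 6.
|S1| = 15.
|S1 ∖ S2| = |S1| − |S1∩S2| = 15 − 6 = 9.00.

9.00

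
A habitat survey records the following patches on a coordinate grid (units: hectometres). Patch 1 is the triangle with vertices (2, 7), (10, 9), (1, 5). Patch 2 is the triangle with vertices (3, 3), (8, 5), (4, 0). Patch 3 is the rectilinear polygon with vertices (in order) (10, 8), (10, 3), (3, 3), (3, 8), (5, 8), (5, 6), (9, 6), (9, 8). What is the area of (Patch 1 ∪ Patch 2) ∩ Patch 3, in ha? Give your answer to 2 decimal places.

5.73

|Patch 1 ∪ Patch 2| = 15.5.
|(Patch 1 ∪ Patch 2) ∩ Patch 3| = 5.73.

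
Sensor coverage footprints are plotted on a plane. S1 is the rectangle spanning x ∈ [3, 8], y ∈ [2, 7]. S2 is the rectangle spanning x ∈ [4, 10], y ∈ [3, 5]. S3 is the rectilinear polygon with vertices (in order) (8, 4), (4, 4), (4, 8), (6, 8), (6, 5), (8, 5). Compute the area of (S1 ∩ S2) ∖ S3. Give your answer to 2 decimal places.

|S1 ∩ S2| = 8.
|(S1 ∩ S2) ∩ S3| = 4.
|(S1 ∩ S2) ∖ S3| = 8 − 4 = 4.00.

4.00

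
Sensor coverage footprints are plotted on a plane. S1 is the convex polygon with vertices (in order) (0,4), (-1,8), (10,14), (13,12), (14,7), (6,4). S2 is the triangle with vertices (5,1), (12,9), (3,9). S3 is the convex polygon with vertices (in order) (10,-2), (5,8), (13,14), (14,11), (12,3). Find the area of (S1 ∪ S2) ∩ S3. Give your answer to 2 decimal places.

43.65

The region (S1 ∪ S2) ∩ S3 is the polygon with vertices (13,12), (13.556,9.222), (12.897,6.586), (8.419,4.907), (7.227,3.546), (5,8), (11.588,12.941).
By the shoelace formula its area is 43.65.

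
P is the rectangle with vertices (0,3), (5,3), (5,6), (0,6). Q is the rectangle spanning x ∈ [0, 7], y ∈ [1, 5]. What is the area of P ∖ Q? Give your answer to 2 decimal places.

5.00

|P∩Q|: x∈[0,5], y∈[3,5] → 5·2 = 10.
|P| = 15.
|P ∖ Q| = |P| − |P∩Q| = 15 − 10 = 5.00.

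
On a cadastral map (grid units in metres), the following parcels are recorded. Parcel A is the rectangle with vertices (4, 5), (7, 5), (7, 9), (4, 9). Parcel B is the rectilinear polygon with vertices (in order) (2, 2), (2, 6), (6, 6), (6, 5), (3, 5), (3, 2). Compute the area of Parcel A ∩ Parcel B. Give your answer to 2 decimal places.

2.00

The intersection is the polygon with vertices (4,6), (6,6), (6,5), (4,5).
By the shoelace formula its area is 2.00.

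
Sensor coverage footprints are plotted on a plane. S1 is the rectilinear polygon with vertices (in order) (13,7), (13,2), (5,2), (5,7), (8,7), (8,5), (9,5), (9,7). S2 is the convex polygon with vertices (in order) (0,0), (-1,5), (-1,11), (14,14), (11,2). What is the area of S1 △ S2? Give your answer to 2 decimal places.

|S1| = 38, |S2| = 150, |S1∩S2| = 31.125.
|S1 △ S2| = |S1| + |S2| − 2·|S1∩S2| = 38 + 150 − 62.25 = 125.75.

125.75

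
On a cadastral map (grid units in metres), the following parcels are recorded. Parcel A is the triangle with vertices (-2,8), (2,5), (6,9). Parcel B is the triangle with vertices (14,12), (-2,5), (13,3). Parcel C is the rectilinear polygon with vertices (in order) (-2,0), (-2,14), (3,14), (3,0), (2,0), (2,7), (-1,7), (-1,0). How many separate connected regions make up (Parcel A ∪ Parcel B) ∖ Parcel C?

2

(Parcel A ∪ Parcel B) ∖ Parcel C splits into 2 disjoint pieces (area 64.0486, area 5.6584).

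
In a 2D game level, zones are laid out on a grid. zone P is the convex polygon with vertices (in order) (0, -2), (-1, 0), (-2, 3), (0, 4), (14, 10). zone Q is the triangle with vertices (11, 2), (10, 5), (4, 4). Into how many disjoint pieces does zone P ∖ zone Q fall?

zone P ∖ zone Q is a single connected region.

1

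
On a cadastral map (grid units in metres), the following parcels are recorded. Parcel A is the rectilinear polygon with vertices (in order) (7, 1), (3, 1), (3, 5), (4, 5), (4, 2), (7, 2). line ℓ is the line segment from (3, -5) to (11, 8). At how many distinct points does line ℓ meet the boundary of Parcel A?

2

The segment meets the boundary at (7,1.5), (6.692,1).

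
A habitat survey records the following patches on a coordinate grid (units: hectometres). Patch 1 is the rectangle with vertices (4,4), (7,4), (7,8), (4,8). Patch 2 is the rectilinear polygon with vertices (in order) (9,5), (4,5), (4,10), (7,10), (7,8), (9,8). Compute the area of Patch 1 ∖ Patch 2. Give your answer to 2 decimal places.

|Patch 1| = 12, |Patch 1∩Patch 2| = 9.
|Patch 1 ∖ Patch 2| = |Patch 1| − |Patch 1∩Patch 2| = 12 − 9 = 3.00.

3.00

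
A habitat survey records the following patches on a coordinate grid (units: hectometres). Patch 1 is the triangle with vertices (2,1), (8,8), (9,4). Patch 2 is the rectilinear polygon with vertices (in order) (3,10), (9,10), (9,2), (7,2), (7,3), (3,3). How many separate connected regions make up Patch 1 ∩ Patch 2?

Patch 1 ∩ Patch 2 is a single connected region.

1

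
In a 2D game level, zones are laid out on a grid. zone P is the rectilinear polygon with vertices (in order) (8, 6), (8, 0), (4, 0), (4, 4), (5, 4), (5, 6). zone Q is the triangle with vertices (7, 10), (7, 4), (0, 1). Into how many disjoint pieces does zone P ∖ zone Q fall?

zone P ∖ zone Q is a single connected region.

1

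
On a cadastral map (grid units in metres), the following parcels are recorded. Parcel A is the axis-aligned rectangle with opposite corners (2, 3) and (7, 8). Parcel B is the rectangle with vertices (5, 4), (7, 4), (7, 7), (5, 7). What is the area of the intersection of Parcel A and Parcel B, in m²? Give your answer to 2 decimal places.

6.00

|Parcel A∩Parcel B|: x∈[5,7], y∈[4,7] → 2·3 = 6.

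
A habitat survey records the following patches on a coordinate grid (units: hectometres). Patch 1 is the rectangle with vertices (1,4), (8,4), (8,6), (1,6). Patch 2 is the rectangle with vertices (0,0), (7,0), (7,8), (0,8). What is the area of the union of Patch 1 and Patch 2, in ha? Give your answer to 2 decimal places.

58.00

By inclusion–exclusion:
Individual areas: |Patch 1| = 14, |Patch 2| = 56.
|Patch 1∩Patch 2|: x∈[1,7], y∈[4,6] → 6·2 = 12.
|Patch 1 ∪ Patch 2| = 70 − 12 = 58.00.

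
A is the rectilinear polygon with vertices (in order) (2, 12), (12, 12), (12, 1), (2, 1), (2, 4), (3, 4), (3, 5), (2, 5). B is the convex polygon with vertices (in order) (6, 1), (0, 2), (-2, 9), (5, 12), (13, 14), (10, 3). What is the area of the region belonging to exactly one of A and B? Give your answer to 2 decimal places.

|A| = 109, |B| = 124, |A∩B| = 90.4048.
|A △ B| = |A| + |B| − 2·|A∩B| = 109 + 124 − 180.8095 = 52.19.

52.19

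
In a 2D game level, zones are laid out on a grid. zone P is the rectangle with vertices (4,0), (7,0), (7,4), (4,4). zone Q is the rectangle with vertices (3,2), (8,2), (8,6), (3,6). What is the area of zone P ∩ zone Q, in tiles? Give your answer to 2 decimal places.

6.00

|zone P∩zone Q|: x∈[4,7], y∈[2,4] → 3·2 = 6.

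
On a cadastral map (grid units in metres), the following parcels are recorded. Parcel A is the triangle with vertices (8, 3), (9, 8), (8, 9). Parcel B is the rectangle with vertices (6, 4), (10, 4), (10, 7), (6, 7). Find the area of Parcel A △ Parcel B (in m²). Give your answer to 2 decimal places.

12.00

|Parcel A| = 3, |Parcel B| = 12, |Parcel A∩Parcel B| = 1.5.
|Parcel A △ Parcel B| = |Parcel A| + |Parcel B| − 2·|Parcel A∩Parcel B| = 3 + 12 − 3 = 12.00.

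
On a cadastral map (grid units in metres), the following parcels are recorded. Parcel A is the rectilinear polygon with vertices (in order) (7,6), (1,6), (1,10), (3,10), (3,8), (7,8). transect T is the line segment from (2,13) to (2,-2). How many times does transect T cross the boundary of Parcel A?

The segment meets the boundary at (2,6), (2,10).

2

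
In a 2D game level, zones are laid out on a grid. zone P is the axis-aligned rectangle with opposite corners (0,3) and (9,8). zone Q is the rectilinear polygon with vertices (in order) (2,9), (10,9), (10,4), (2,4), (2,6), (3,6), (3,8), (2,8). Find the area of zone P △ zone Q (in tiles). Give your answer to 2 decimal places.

31.00

|zone P| = 45, |zone Q| = 38, |zone P∩zone Q| = 26.
|zone P △ zone Q| = |zone P| + |zone Q| − 2·|zone P∩zone Q| = 45 + 38 − 52 = 31.00.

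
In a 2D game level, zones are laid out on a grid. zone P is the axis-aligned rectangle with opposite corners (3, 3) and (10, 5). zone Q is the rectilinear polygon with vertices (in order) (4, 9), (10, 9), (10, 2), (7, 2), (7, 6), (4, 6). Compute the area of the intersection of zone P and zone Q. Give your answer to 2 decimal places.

The intersection is the polygon with vertices (10,3), (7,3), (7,5), (10,5).
By the shoelace formula its area is 6.00.

6.00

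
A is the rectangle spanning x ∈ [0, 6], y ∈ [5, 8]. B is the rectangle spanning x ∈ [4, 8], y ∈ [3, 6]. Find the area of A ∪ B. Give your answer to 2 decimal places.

28.00

By inclusion–exclusion:
Individual areas: |A| = 18, |B| = 12.
|A∩B|: x∈[4,6], y∈[5,6] → 2·1 = 2.
|A ∪ B| = 30 − 2 = 28.00.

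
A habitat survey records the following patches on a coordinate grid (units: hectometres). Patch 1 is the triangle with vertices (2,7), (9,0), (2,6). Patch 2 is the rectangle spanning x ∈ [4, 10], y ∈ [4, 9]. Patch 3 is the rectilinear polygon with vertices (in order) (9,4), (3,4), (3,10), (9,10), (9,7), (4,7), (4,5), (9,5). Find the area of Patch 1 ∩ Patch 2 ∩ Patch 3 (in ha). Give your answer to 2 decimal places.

0.45

The intersection is the polygon with vertices (4.333,4), (4,4.286), (4,5), (5,4).
By the shoelace formula its area is 0.45.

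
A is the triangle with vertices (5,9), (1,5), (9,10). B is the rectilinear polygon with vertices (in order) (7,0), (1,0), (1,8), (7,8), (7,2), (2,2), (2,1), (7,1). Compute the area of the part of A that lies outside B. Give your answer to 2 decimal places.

3.30

|A| = 6, |A∩B| = 2.7.
|A ∖ B| = |A| − |A∩B| = 6 − 2.7 = 3.30.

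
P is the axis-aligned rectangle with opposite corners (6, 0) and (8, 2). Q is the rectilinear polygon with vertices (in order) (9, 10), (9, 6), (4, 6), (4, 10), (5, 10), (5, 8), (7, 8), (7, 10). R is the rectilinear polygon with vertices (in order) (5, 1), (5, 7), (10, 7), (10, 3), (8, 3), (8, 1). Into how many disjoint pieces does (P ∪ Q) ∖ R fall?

2

(P ∪ Q) ∖ R splits into 2 disjoint pieces (area 2, area 12).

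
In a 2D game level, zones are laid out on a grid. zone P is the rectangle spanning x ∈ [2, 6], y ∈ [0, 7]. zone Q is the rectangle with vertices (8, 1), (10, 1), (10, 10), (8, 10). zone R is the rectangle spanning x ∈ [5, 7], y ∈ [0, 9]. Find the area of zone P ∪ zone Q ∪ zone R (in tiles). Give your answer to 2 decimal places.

57.00

By inclusion–exclusion:
Individual areas: |zone P| = 28, |zone Q| = 18, |zone R| = 18.
|zone P∩zone Q| = 0 (no overlap).
|zone P∩zone R|: x∈[5,6], y∈[0,7] → 1·7 = 7.
|zone Q∩zone R| = 0 (no overlap).
|zone P∩zone Q∩zone R| = 0.
|zone P ∪ zone Q ∪ zone R| = 64 − 7 + 0 = 57.00.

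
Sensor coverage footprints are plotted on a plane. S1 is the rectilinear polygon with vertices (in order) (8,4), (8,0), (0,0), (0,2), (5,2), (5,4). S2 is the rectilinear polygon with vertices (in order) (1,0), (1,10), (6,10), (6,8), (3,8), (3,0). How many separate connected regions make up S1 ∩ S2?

S1 ∩ S2 is a single connected region.

1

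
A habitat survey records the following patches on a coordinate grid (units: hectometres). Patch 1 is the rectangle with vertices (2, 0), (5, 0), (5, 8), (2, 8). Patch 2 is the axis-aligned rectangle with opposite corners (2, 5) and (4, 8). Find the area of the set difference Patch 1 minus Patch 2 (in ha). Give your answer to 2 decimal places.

18.00

|Patch 1∩Patch 2|: x∈[2,4], y∈[5,8] → 2·3 = 6.
|Patch 1| = 24.
|Patch 1 ∖ Patch 2| = |Patch 1| − |Patch 1∩Patch 2| = 24 − 6 = 18.00.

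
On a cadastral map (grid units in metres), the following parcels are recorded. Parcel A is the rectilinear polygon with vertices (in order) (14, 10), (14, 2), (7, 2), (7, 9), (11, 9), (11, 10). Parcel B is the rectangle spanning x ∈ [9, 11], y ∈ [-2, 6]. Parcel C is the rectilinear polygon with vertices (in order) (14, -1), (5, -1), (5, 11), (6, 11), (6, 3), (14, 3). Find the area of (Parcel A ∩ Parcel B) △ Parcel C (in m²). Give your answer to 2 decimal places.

48.00

|Parcel A ∩ Parcel B| = 8.
|(Parcel A ∩ Parcel B) ∩ Parcel C| = 2.
|(Parcel A ∩ Parcel B) △ Parcel C| = 8 + 44 − 4 = 48.00.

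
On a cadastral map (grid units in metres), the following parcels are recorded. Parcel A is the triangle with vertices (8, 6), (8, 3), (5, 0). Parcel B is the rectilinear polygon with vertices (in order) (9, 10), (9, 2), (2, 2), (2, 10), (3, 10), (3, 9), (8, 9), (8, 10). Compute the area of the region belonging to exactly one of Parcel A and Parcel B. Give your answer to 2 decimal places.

|Parcel A| = 4.5, |Parcel B| = 51, |Parcel A∩Parcel B| = 3.5.
|Parcel A △ Parcel B| = |Parcel A| + |Parcel B| − 2·|Parcel A∩Parcel B| = 4.5 + 51 − 7 = 48.50.

48.50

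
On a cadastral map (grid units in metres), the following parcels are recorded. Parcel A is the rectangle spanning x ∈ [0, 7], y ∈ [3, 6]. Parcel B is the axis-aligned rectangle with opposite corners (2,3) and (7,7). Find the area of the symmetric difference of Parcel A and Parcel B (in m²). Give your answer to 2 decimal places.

11.00

|Parcel A∩Parcel B|: x∈[2,7], y∈[3,6] → 5·3 = 15.
|Parcel A △ Parcel B| = |Parcel A| + |Parcel B| − 2·|Parcel A∩Parcel B| = 21 + 20 − 30 = 11.00.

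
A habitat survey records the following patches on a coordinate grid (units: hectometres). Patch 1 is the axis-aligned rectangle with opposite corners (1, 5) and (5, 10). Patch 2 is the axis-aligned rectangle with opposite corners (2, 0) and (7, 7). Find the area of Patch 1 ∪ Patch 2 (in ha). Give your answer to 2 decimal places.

By inclusion–exclusion:
Individual areas: |Patch 1| = 20, |Patch 2| = 35.
|Patch 1∩Patch 2|: x∈[2,5], y∈[5,7] → 3·2 = 6.
|Patch 1 ∪ Patch 2| = 55 − 6 = 49.00.

49.00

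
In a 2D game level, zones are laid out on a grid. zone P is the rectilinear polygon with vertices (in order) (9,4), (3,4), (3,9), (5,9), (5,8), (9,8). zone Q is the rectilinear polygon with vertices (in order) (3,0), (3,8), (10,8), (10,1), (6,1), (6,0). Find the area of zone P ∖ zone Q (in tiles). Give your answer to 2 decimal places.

2.00

|zone P| = 26, |zone P∩zone Q| = 24.
|zone P ∖ zone Q| = |zone P| − |zone P∩zone Q| = 26 − 24 = 2.00.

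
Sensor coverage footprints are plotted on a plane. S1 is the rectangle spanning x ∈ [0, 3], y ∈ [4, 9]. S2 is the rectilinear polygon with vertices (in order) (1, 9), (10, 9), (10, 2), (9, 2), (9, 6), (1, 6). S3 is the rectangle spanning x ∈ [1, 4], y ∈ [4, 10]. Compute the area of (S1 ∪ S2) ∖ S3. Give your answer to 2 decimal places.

27.00

|S1 ∪ S2| = 40.
|(S1 ∪ S2) ∩ S3| = 13.
|(S1 ∪ S2) ∖ S3| = 40 − 13 = 27.00.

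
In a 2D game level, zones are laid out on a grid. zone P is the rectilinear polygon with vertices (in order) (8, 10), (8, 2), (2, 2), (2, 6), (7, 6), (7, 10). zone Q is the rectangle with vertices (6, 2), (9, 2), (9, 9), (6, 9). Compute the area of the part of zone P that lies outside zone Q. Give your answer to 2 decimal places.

|zone P| = 28, |zone P∩zone Q| = 11.
|zone P ∖ zone Q| = |zone P| − |zone P∩zone Q| = 28 − 11 = 17.00.

17.00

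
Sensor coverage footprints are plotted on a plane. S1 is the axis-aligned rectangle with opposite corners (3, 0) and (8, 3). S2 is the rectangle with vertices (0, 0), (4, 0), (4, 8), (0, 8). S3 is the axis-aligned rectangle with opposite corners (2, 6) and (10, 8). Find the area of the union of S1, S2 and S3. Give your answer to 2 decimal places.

56.00

By inclusion–exclusion:
Individual areas: |S1| = 15, |S2| = 32, |S3| = 16.
|S1∩S2|: x∈[3,4], y∈[0,3] → 1·3 = 3.
|S1∩S3| = 0 (no overlap).
|S2∩S3|: x∈[2,4], y∈[6,8] → 2·2 = 4.
|S1∩S2∩S3| = 0.
|S1 ∪ S2 ∪ S3| = 63 − 7 + 0 = 56.00.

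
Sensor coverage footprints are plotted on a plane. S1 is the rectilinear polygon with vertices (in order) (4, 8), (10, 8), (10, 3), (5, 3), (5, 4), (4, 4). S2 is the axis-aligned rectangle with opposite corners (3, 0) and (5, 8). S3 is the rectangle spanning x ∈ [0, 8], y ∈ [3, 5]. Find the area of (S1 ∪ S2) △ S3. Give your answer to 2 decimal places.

|S1 ∪ S2| = 41.
|(S1 ∪ S2) ∩ S3| = 10.
|(S1 ∪ S2) △ S3| = 41 + 16 − 20 = 37.00.

37.00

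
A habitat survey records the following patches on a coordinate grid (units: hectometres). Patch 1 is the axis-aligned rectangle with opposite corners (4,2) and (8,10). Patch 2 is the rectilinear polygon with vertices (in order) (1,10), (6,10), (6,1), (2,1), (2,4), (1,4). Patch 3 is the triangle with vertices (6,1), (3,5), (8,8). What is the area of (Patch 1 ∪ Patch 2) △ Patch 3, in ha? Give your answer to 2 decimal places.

43.79

|Patch 1 ∪ Patch 2| = 58.
|(Patch 1 ∪ Patch 2) ∩ Patch 3| = 14.3571.
|(Patch 1 ∪ Patch 2) △ Patch 3| = 58 + 14.5 − 28.7143 = 43.79.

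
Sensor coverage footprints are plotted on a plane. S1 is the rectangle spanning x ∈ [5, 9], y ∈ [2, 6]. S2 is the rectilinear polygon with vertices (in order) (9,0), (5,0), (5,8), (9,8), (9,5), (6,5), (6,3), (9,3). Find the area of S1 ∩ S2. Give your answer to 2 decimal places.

10.00

The intersection is the polygon with vertices (9,2), (5,2), (5,6), (9,6), (9,5), (6,5), (6,3), (9,3).
By the shoelace formula its area is 10.00.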